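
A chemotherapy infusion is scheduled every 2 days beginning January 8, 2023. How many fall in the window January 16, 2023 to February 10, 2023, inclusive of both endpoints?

Occurrences land 2·i days after January 8, 2023 for i = 0, 1, 2, …
January 16, 2023 is 8 days after the start; 8 ÷ 2 = 4 remainder 0. First occurrence in the window: #5 on January 16, 2023 (4×2 = 8 days in).
February 10, 2023 is 33 days after the start; 33 ÷ 2 = 16 remainder 1. Last occurrence in the window: #17 on February 9, 2023.
Occurrences #5 through #17: 13 in total.

13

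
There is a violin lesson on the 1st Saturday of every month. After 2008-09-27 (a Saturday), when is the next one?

2008-10-04

September 2008 starts on a Monday, so its 1st Saturday is 2008-09-06 (5 days in).
That is not after 2008-09-27, so look at October 2008.
October 2008 starts on a Wednesday, so its 1st Saturday is 2008-10-04 (3 days in).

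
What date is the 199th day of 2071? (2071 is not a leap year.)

2071-07-18

January has 31 days (199 − 31 = 168 remain).
February has 28 days (168 − 28 = 140 remain).
March has 31 days (140 − 31 = 109 remain).
April has 30 days (109 − 30 = 79 remain).
May has 31 days (79 − 31 = 48 remain).
June has 30 days (48 − 30 = 18 remain).
18 into July → July 18.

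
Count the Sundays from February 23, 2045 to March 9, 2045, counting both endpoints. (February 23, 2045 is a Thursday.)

2

February 23, 2045 is a Thursday; the first Sunday on or after it is February 26, 2045 (3 days later).
From February 26, 2045 to March 9, 2045: 2 + 9 = 11 days (rest of February, March).
11 ÷ 7 = 1 full weeks with remainder 4, so 1 more Sundays after the first → 2.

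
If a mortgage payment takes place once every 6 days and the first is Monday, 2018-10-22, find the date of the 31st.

2019-04-20

The 31st occurrence is 30 intervals after the first: 30 × 6 = 180 days after 2018-10-22.
October has 31 days — 9 days to the end of October leaves 171.
November has 30 days (141 left).
December has 31 days (110 left).
January has 31 days (79 left).
February has 28 days (51 left).
March has 31 days (20 left).
20 days into April → 2019-04-20.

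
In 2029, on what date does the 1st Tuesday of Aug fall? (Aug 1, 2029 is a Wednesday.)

Aug 2029 begins on a Wednesday, so the first Tuesday is Aug 7 (6 days later).

Aug 7, 2029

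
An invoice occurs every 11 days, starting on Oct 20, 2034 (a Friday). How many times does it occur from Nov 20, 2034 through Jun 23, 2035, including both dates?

20

Occurrences land 11·i days after Oct 20, 2034 for i = 0, 1, 2, …
Nov 20, 2034 is 31 days after the start; 31 ÷ 11 = 2 remainder 9; since the remainder is 9, round up to i = 3. First occurrence in the window: #4 on Nov 22, 2034 (3×11 = 33 days in).
Jun 23, 2035 is 246 days after the start; 246 ÷ 11 = 22 remainder 4. Last occurrence in the window: #23 on Jun 19, 2035.
Occurrences #4 through #23: 20 in total.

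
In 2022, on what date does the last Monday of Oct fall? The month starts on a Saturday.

Oct 2022 begins on a Saturday, so the first Monday is Oct 3 (2 days later).
Oct 2022 has 31 days. Adding weeks: 3, 10, 17, 24, 31 — the last one ≤ 31 is the 31st.

Oct 31, 2022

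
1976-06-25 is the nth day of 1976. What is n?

Days in months before June: 31 + 29 + 31 + 30 + 31 = 152.
Plus 25 days into June → day 177.

177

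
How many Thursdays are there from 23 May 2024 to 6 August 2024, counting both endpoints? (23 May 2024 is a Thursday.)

23 May 2024 is a Thursday; the first Thursday on or after it is 23 May 2024.
From 23 May 2024 to 6 August 2024: 8 + 30 + 31 + 6 = 75 days (rest of May, June, July, August).
75 ÷ 7 = 10 full weeks with remainder 5, so 10 more Thursdays after the first → 11.

11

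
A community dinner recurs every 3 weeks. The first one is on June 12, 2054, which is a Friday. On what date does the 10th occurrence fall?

December 18, 2054

The 10th occurrence is 9 intervals after the first: 9 × 21 = 189 days after June 12, 2054.
June has 30 days — 18 days to the end of June leaves 171.
July has 31 days (140 left).
August has 31 days (109 left).
September has 30 days (79 left).
October has 31 days (48 left).
November has 30 days (18 left).
18 days into December → December 18, 2054.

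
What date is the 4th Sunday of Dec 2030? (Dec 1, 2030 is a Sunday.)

Dec 2030 begins on a Sunday, so the first Sunday is Dec 1.
The 4th Sunday is 3 weeks later: 1 + 21 = 22.

Dec 22, 2030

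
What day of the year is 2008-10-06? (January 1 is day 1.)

Days in months before October: 31 + 29 + 31 + 30 + 31 + 30 + 31 + 31 + 30 = 274.
Plus 6 days into October → day 280.

280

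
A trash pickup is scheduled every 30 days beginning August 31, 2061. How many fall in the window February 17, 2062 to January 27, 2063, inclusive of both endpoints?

Occurrences land 30·i days after August 31, 2061 for i = 0, 1, 2, …
February 17, 2062 is 170 days after the start; 170 ÷ 30 = 5 remainder 20; since the remainder is 20, round up to i = 6. First occurrence in the window: #7 on February 27, 2062 (6×30 = 180 days in).
January 27, 2063 is 514 days after the start; 514 ÷ 30 = 17 remainder 4. Last occurrence in the window: #18 on January 23, 2063.
Occurrences #7 through #18: 12 in total.

12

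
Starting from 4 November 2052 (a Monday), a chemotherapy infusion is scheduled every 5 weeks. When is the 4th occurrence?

17 February 2053

The 4th occurrence is 3 intervals after the first: 3 × 35 = 105 days after 4 November 2052.
November has 30 days — 26 days to the end of November leaves 79.
December has 31 days (48 left).
January has 31 days (17 left).
17 days into February → 17 February 2053.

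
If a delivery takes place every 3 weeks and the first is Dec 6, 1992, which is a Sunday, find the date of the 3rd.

The 3rd occurrence is 2 intervals after the first: 2 × 21 = 42 days after Dec 6, 1992.
Dec has 31 days — 25 days to the end of Dec leaves 17.
17 days into Jan → Jan 17, 1993.

Jan 17, 1993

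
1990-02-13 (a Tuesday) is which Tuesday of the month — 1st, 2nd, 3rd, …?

2nd

Day 13 falls in week ⌈13/7⌉ of the month.
Days 1–7 hold the 1st Tuesday, 8–14 the 2nd, 15–21 the 3rd, 22–28 the 4th, 29–31 the 5th.
13 is in the range for the 2nd.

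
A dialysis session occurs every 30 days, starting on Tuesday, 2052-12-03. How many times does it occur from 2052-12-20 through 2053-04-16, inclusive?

Occurrences land 30·i days after 2052-12-03 for i = 0, 1, 2, …
2052-12-20 is 17 days after the start; 17 ÷ 30 = 0 remainder 17; since the remainder is 17, round up to i = 1. First occurrence in the window: #2 on 2053-01-02 (1×30 = 30 days in).
2053-04-16 is 134 days after the start; 134 ÷ 30 = 4 remainder 14. Last occurrence in the window: #5 on 2053-04-02.
Occurrences #2 through #5: 4 in total.

4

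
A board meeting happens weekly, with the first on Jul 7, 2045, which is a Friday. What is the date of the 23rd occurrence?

Dec 8, 2045

The 23rd occurrence is 22 intervals after the first: 22 × 7 = 154 days after Jul 7, 2045.
Jul has 31 days — 24 days to the end of Jul leaves 130.
Aug has 31 days (99 left).
Sep has 30 days (69 left).
Oct has 31 days (38 left).
Nov has 30 days (8 left).
8 days into Dec → Dec 8, 2045.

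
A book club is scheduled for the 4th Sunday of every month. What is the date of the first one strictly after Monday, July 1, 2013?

July 2013 starts on a Monday; its first Sunday is the 7th, so the 4th Sunday is the 28th — July 28, 2013.
July 28, 2013 is after July 1, 2013, so that is the next one.

July 28, 2013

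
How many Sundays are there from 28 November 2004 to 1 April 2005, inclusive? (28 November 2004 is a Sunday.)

28 November 2004 is a Sunday; the first Sunday on or after it is 28 November 2004.
From 28 November 2004 to 1 April 2005: 2 + 31 + 31 + 28 + 31 + 1 = 124 days (rest of November, December, January, February, March, April).
124 ÷ 7 = 17 full weeks with remainder 5, so 17 more Sundays after the first → 18.

18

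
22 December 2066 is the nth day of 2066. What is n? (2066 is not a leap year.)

356

Days in months before December: 31 + 28 + 31 + 30 + 31 + 30 + 31 + 31 + 30 + 31 + 30 = 334.
Plus 22 days into December → day 356.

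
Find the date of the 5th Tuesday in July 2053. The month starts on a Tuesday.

29 July 2053

July 2053 begins on a Tuesday, so the first Tuesday is July 1.
The 5th Tuesday is 4 weeks later: 1 + 28 = 29.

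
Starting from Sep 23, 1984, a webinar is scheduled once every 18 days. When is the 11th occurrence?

The 11th occurrence is 10 intervals after the first: 10 × 18 = 180 days after Sep 23, 1984.
Sep has 30 days — 7 days to the end of Sep leaves 173.
Oct has 31 days (142 left).
Nov has 30 days (112 left).
Dec has 31 days (81 left).
Jan has 31 days (50 left).
Feb has 28 days (22 left).
22 days into Mar → Mar 22, 1985.

Mar 22, 1985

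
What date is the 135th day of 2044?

January has 31 days (135 − 31 = 104 remain).
February has 29 days (104 − 29 = 75 remain).
March has 31 days (75 − 31 = 44 remain).
April has 30 days (44 − 30 = 14 remain).
14 into May → May 14.

May 14, 2044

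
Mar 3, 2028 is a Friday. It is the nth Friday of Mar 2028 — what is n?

1st

Day 3 falls in week ⌈3/7⌉ of the month.
Days 1–7 hold the 1st Friday, 8–14 the 2nd, 15–21 the 3rd, 22–28 the 4th, 29–31 the 5th.
3 is in the range for the 1st.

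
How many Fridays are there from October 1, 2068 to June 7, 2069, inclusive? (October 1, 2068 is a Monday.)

36

October 1, 2068 is a Monday; the first Friday on or after it is October 5, 2068 (4 days later).
From October 5, 2068 to June 7, 2069: 26 + 30 + 31 + 31 + 28 + 31 + 30 + 31 + 7 = 245 days (rest of October, November, December, January, February, March, April, May, June).
245 ÷ 7 = 35 full weeks with remainder 0, so 35 more Fridays after the first → 36.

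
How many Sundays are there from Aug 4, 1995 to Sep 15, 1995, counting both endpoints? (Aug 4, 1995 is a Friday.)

6

Aug 4, 1995 is a Friday; the first Sunday on or after it is Aug 6, 1995 (2 days later).
From Aug 6, 1995 to Sep 15, 1995: 25 + 15 = 40 days (rest of Aug, Sep).
40 ÷ 7 = 5 full weeks with remainder 5, so 5 more Sundays after the first → 6.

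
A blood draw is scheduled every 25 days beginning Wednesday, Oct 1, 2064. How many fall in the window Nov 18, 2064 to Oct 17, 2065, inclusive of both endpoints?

14

Occurrences land 25·i days after Oct 1, 2064 for i = 0, 1, 2, …
Nov 18, 2064 is 48 days after the start; 48 ÷ 25 = 1 remainder 23; since the remainder is 23, round up to i = 2. First occurrence in the window: #3 on Nov 20, 2064 (2×25 = 50 days in).
Oct 17, 2065 is 381 days after the start; 381 ÷ 25 = 15 remainder 6. Last occurrence in the window: #16 on Oct 11, 2065.
Occurrences #3 through #16: 14 in total.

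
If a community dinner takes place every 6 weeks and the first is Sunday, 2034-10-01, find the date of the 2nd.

The 2nd occurrence is 1 interval after the first: 1 × 42 = 42 days after 2034-10-01.
October has 31 days — 30 days to the end of October leaves 12.
12 days into November → 2034-11-12.

2034-11-12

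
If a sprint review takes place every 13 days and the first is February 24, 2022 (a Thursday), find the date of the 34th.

The 34th occurrence is 33 intervals after the first: 33 × 13 = 429 days after February 24, 2022.
February has 28 days — 4 days to the end of February leaves 425.
From end of February to end of 2022 is 306 days (119 left).
January has 31 days (88 left).
February has 28 days (60 left).
March has 31 days (29 left).
29 days into April → April 29, 2023.

April 29, 2023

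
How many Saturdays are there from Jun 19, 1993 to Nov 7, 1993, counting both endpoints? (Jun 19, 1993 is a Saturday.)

Jun 19, 1993 is a Saturday; the first Saturday on or after it is Jun 19, 1993.
From Jun 19, 1993 to Nov 7, 1993: 11 + 31 + 31 + 30 + 31 + 7 = 141 days (rest of Jun, Jul, Aug, Sep, Oct, Nov).
141 ÷ 7 = 20 full weeks with remainder 1, so 20 more Saturdays after the first → 21.

21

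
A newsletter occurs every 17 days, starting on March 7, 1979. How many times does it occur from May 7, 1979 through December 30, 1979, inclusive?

Occurrences land 17·i days after March 7, 1979 for i = 0, 1, 2, …
May 7, 1979 is 61 days after the start; 61 ÷ 17 = 3 remainder 10; since the remainder is 10, round up to i = 4. First occurrence in the window: #5 on May 14, 1979 (4×17 = 68 days in).
December 30, 1979 is 298 days after the start; 298 ÷ 17 = 17 remainder 9. Last occurrence in the window: #18 on December 21, 1979.
Occurrences #5 through #18: 14 in total.

14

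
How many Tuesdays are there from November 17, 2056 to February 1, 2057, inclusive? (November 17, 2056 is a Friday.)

11

November 17, 2056 is a Friday; the first Tuesday on or after it is November 21, 2056 (4 days later).
From November 21, 2056 to February 1, 2057: 9 + 31 + 31 + 1 = 72 days (rest of November, December, January, February).
72 ÷ 7 = 10 full weeks with remainder 2, so 10 more Tuesdays after the first → 11.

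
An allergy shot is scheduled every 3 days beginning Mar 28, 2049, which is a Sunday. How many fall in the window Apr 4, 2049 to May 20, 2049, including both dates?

15

Occurrences land 3·i days after Mar 28, 2049 for i = 0, 1, 2, …
Apr 4, 2049 is 7 days after the start; 7 ÷ 3 = 2 remainder 1; since the remainder is 1, round up to i = 3. First occurrence in the window: #4 on Apr 6, 2049 (3×3 = 9 days in).
May 20, 2049 is 53 days after the start; 53 ÷ 3 = 17 remainder 2. Last occurrence in the window: #18 on May 18, 2049.
Occurrences #4 through #18: 15 in total.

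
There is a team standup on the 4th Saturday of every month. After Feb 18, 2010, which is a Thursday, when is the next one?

Feb 27, 2010

Feb 2010 starts on a Monday; its first Saturday is the 6th, so the 4th Saturday is the 27th — Feb 27, 2010.
Feb 27, 2010 is after Feb 18, 2010, so that is the next one.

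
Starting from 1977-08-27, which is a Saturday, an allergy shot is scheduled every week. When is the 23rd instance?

1978-01-28

The 23rd occurrence is 22 intervals after the first: 22 × 7 = 154 days after 1977-08-27.
August has 31 days — 4 days to the end of August leaves 150.
September has 30 days (120 left).
October has 31 days (89 left).
November has 30 days (59 left).
December has 31 days (28 left).
28 days into January → 1978-01-28.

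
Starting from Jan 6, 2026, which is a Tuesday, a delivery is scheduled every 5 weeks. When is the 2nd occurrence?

The 2nd occurrence is 1 interval after the first: 1 × 35 = 35 days after Jan 6, 2026.
Jan has 31 days — 25 days to the end of Jan leaves 10.
10 days into Feb → Feb 10, 2026.

Feb 10, 2026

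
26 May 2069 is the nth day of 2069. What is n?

146

Days in months before May: 31 + 28 + 31 + 30 = 120.
Plus 26 days into May → day 146.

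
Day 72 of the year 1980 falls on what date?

March 12, 1980

January has 31 days (72 − 31 = 41 remain).
February has 29 days (41 − 29 = 12 remain).
12 into March → March 12.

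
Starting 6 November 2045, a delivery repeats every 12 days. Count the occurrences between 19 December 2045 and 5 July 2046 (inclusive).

17

Occurrences land 12·i days after 6 November 2045 for i = 0, 1, 2, …
19 December 2045 is 43 days after the start; 43 ÷ 12 = 3 remainder 7; since the remainder is 7, round up to i = 4. First occurrence in the window: #5 on 24 December 2045 (4×12 = 48 days in).
5 July 2046 is 241 days after the start; 241 ÷ 12 = 20 remainder 1. Last occurrence in the window: #21 on 4 July 2046.
Occurrences #5 through #21: 17 in total.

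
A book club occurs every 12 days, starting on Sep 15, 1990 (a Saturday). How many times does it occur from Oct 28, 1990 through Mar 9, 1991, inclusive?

Occurrences land 12·i days after Sep 15, 1990 for i = 0, 1, 2, …
Oct 28, 1990 is 43 days after the start; 43 ÷ 12 = 3 remainder 7; since the remainder is 7, round up to i = 4. First occurrence in the window: #5 on Nov 2, 1990 (4×12 = 48 days in).
Mar 9, 1991 is 175 days after the start; 175 ÷ 12 = 14 remainder 7. Last occurrence in the window: #15 on Mar 2, 1991.
Occurrences #5 through #15: 11 in total.

11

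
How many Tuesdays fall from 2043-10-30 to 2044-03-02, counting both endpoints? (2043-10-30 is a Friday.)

2043-10-30 is a Friday; the first Tuesday on or after it is 2043-11-03 (4 days later).
From 2043-11-03 to 2044-03-02: 27 + 31 + 31 + 29 + 2 = 120 days (rest of November, December, January, February, March).
120 ÷ 7 = 17 full weeks with remainder 1, so 17 more Tuesdays after the first → 18.

18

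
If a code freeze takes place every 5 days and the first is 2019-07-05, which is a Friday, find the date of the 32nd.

2019-12-07

The 32nd occurrence is 31 intervals after the first: 31 × 5 = 155 days after 2019-07-05.
July has 31 days — 26 days to the end of July leaves 129.
August has 31 days (98 left).
September has 30 days (68 left).
October has 31 days (37 left).
November has 30 days (7 left).
7 days into December → 2019-12-07.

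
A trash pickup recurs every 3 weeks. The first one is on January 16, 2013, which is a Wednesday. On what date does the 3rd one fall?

February 27, 2013

The 3rd occurrence is 2 intervals after the first: 2 × 21 = 42 days after January 16, 2013.
January has 31 days — 15 days to the end of January leaves 27.
27 days into February → February 27, 2013.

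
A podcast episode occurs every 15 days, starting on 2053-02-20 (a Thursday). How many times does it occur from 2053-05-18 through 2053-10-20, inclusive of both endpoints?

11

Occurrences land 15·i days after 2053-02-20 for i = 0, 1, 2, …
2053-05-18 is 87 days after the start; 87 ÷ 15 = 5 remainder 12; since the remainder is 12, round up to i = 6. First occurrence in the window: #7 on 2053-05-21 (6×15 = 90 days in).
2053-10-20 is 242 days after the start; 242 ÷ 15 = 16 remainder 2. Last occurrence in the window: #17 on 2053-10-18.
Occurrences #7 through #17: 11 in total.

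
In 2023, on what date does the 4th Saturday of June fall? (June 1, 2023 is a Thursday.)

June 24, 2023

June 2023 begins on a Thursday, so the first Saturday is June 3 (2 days later).
The 4th Saturday is 3 weeks later: 3 + 21 = 24.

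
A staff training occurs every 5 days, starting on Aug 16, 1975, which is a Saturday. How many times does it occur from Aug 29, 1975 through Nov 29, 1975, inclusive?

19

Occurrences land 5·i days after Aug 16, 1975 for i = 0, 1, 2, …
Aug 29, 1975 is 13 days after the start; 13 ÷ 5 = 2 remainder 3; since the remainder is 3, round up to i = 3. First occurrence in the window: #4 on Aug 31, 1975 (3×5 = 15 days in).
Nov 29, 1975 is 105 days after the start; 105 ÷ 5 = 21 remainder 0. Last occurrence in the window: #22 on Nov 29, 1975.
Occurrences #4 through #22: 19 in total.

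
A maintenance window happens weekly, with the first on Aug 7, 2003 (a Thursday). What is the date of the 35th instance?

The 35th occurrence is 34 intervals after the first: 34 × 7 = 238 days after Aug 7, 2003.
Aug has 31 days — 24 days to the end of Aug leaves 214.
Sep has 30 days (184 left).
Oct has 31 days (153 left).
Nov has 30 days (123 left).
Dec has 31 days (92 left).
Jan has 31 days (61 left).
Feb has 29 days (32 left).
Mar has 31 days (1 left).
1 day into Apr → Apr 1, 2004.

Apr 1, 2004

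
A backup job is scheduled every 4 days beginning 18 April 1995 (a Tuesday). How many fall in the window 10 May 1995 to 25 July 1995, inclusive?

Occurrences land 4·i days after 18 April 1995 for i = 0, 1, 2, …
10 May 1995 is 22 days after the start; 22 ÷ 4 = 5 remainder 2; since the remainder is 2, round up to i = 6. First occurrence in the window: #7 on 12 May 1995 (6×4 = 24 days in).
25 July 1995 is 98 days after the start; 98 ÷ 4 = 24 remainder 2. Last occurrence in the window: #25 on 23 July 1995.
Occurrences #7 through #25: 19 in total.

19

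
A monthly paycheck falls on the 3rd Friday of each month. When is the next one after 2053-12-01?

2053-12-19

December 2053 starts on a Monday; its first Friday is the 5th, so the 3rd Friday is the 19th — 2053-12-19.
2053-12-19 is after 2053-12-01, so that is the next one.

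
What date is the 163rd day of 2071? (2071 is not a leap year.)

Jan has 31 days (163 − 31 = 132 remain).
Feb has 28 days (132 − 28 = 104 remain).
Mar has 31 days (104 − 31 = 73 remain).
Apr has 30 days (73 − 30 = 43 remain).
May has 31 days (43 − 31 = 12 remain).
12 into Jun → Jun 12.

Jun 12, 2071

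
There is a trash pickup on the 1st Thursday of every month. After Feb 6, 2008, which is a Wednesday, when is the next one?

Feb 2008 starts on a Friday, so its 1st Thursday is Feb 7, 2008 (6 days in).
Feb 7, 2008 is after Feb 6, 2008, so that is the next one.

Feb 7, 2008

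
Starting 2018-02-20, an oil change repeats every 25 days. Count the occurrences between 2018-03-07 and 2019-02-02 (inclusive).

13

Occurrences land 25·i days after 2018-02-20 for i = 0, 1, 2, …
2018-03-07 is 15 days after the start; 15 ÷ 25 = 0 remainder 15; since the remainder is 15, round up to i = 1. First occurrence in the window: #2 on 2018-03-17 (1×25 = 25 days in).
2019-02-02 is 347 days after the start; 347 ÷ 25 = 13 remainder 22. Last occurrence in the window: #14 on 2019-01-11.
Occurrences #2 through #14: 13 in total.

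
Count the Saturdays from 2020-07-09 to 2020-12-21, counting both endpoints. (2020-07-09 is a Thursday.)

2020-07-09 is a Thursday; the first Saturday on or after it is 2020-07-11 (2 days later).
From 2020-07-11 to 2020-12-21: 20 + 31 + 30 + 31 + 30 + 21 = 163 days (rest of July, August, September, October, November, December).
163 ÷ 7 = 23 full weeks with remainder 2, so 23 more Saturdays after the first → 24.

24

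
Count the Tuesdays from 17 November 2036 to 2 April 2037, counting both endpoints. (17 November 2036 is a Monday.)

17 November 2036 is a Monday; the first Tuesday on or after it is 18 November 2036 (1 day later).
From 18 November 2036 to 2 April 2037: 12 + 31 + 31 + 28 + 31 + 2 = 135 days (rest of November, December, January, February, March, April).
135 ÷ 7 = 19 full weeks with remainder 2, so 19 more Tuesdays after the first → 20.

20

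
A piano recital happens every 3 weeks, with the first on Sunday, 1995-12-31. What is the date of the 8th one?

1996-05-26

The 8th occurrence is 7 intervals after the first: 7 × 21 = 147 days after 1995-12-31.
December has 31 days — 0 days to the end of December leaves 147.
January has 31 days (116 left).
February has 29 days (87 left).
March has 31 days (56 left).
April has 30 days (26 left).
26 days into May → 1996-05-26.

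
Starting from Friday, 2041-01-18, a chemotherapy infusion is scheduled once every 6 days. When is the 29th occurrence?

2041-07-05

The 29th occurrence is 28 intervals after the first: 28 × 6 = 168 days after 2041-01-18.
January has 31 days — 13 days to the end of January leaves 155.
February has 28 days (127 left).
March has 31 days (96 left).
April has 30 days (66 left).
May has 31 days (35 left).
June has 30 days (5 left).
5 days into July → 2041-07-05.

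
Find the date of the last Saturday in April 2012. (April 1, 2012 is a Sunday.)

April 2012 begins on a Sunday, so the first Saturday is April 7 (6 days later).
April 2012 has 30 days. Adding weeks: 7, 14, 21, 28 — the last one ≤ 30 is the 28th.

April 28, 2012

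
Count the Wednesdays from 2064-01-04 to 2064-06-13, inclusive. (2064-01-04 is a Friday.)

2064-01-04 is a Friday; the first Wednesday on or after it is 2064-01-09 (5 days later).
From 2064-01-09 to 2064-06-13: 22 + 29 + 31 + 30 + 31 + 13 = 156 days (rest of January, February, March, April, May, June).
156 ÷ 7 = 22 full weeks with remainder 2, so 22 more Wednesdays after the first → 23.

23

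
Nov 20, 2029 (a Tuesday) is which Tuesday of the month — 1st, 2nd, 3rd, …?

3rd

Day 20 falls in week ⌈20/7⌉ of the month.
Days 1–7 hold the 1st Tuesday, 8–14 the 2nd, 15–21 the 3rd, 22–28 the 4th, 29–31 the 5th.
20 is in the range for the 3rd.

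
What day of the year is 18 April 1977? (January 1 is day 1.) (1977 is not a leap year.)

108

Days in months before April: 31 + 28 + 31 = 90.
Plus 18 days into April → day 108.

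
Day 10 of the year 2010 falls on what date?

10 into January → January 10.

2010-01-10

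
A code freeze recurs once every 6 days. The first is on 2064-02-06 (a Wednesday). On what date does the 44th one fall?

The 44th occurrence is 43 intervals after the first: 43 × 6 = 258 days after 2064-02-06.
February has 29 days — 23 days to the end of February leaves 235.
March has 31 days (204 left).
April has 30 days (174 left).
May has 31 days (143 left).
June has 30 days (113 left).
July has 31 days (82 left).
August has 31 days (51 left).
September has 30 days (21 left).
21 days into October → 2064-10-21.

2064-10-21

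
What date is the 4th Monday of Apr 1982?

Apr 26, 1982

Apr 1982 begins on a Thursday, so the first Monday is Apr 5 (4 days later).
The 4th Monday is 3 weeks later: 5 + 21 = 26.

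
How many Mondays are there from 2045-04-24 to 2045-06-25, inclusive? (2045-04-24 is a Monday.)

9

2045-04-24 is a Monday; the first Monday on or after it is 2045-04-24.
From 2045-04-24 to 2045-06-25: 6 + 31 + 25 = 62 days (rest of April, May, June).
62 ÷ 7 = 8 full weeks with remainder 6, so 8 more Mondays after the first → 9.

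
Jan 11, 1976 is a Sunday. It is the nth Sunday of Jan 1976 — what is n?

Day 11 falls in week ⌈11/7⌉ of the month.
Days 1–7 hold the 1st Sunday, 8–14 the 2nd, 15–21 the 3rd, 22–28 the 4th, 29–31 the 5th.
11 is in the range for the 2nd.

2nd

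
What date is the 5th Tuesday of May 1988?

May 1988 begins on a Sunday, so the first Tuesday is May 3 (2 days later).
The 5th Tuesday is 4 weeks later: 3 + 28 = 31.

31 May 1988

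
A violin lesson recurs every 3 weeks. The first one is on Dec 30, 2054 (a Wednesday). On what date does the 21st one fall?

Feb 23, 2056

The 21st occurrence is 20 intervals after the first: 20 × 21 = 420 days after Dec 30, 2054.
Dec has 31 days — 1 day to the end of Dec leaves 419.
2055 has 365 days (54 left).
Jan has 31 days (23 left).
23 days into Feb → Feb 23, 2056.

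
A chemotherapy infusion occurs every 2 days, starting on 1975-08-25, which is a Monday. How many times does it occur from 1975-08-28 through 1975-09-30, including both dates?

Occurrences land 2·i days after 1975-08-25 for i = 0, 1, 2, …
1975-08-28 is 3 days after the start; 3 ÷ 2 = 1 remainder 1; since the remainder is 1, round up to i = 2. First occurrence in the window: #3 on 1975-08-29 (2×2 = 4 days in).
1975-09-30 is 36 days after the start; 36 ÷ 2 = 18 remainder 0. Last occurrence in the window: #19 on 1975-09-30.
Occurrences #3 through #19: 17 in total.

17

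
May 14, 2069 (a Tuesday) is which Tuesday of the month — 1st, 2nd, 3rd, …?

Day 14 falls in week ⌈14/7⌉ of the month.
Days 1–7 hold the 1st Tuesday, 8–14 the 2nd, 15–21 the 3rd, 22–28 the 4th, 29–31 the 5th.
14 is in the range for the 2nd.

2nd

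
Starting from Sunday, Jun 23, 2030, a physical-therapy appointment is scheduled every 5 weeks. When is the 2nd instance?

Jul 28, 2030

The 2nd occurrence is 1 interval after the first: 1 × 35 = 35 days after Jun 23, 2030.
Jun has 30 days — 7 days to the end of Jun leaves 28.
28 days into Jul → Jul 28, 2030.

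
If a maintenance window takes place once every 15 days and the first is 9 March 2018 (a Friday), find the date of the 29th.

3 May 2019

The 29th occurrence is 28 intervals after the first: 28 × 15 = 420 days after 9 March 2018.
March has 31 days — 22 days to the end of March leaves 398.
April has 30 days (368 left).
May has 31 days (337 left).
June has 30 days (307 left).
July has 31 days (276 left).
August has 31 days (245 left).
September has 30 days (215 left).
October has 31 days (184 left).
November has 30 days (154 left).
December has 31 days (123 left).
January has 31 days (92 left).
February has 28 days (64 left).
March has 31 days (33 left).
April has 30 days (3 left).
3 days into May → 3 May 2019.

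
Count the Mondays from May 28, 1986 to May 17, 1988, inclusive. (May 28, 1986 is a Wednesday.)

103

May 28, 1986 is a Wednesday; the first Monday on or after it is June 2, 1986 (5 days later).
From June 2, 1986 to May 17, 1988: 212 + 365 + 138 = 715 days (rest of 1986, 1987, to May 17, 1988 in 1988).
715 ÷ 7 = 102 full weeks with remainder 1, so 102 more Mondays after the first → 103.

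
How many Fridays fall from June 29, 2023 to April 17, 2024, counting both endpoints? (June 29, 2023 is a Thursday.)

June 29, 2023 is a Thursday; the first Friday on or after it is June 30, 2023 (1 day later).
From June 30, 2023 to April 17, 2024: 0 + 31 + 31 + 30 + 31 + 30 + 31 + 31 + 29 + 31 + 17 = 292 days (rest of June, July, August, September, October, November, December, January, February, March, April).
292 ÷ 7 = 41 full weeks with remainder 5, so 41 more Fridays after the first → 42.

42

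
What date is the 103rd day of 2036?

January has 31 days (103 − 31 = 72 remain).
February has 29 days (72 − 29 = 43 remain).
March has 31 days (43 − 31 = 12 remain).
12 into April → April 12.

12 April 2036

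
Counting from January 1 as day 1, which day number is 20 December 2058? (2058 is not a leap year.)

Days in months before December: 31 + 28 + 31 + 30 + 31 + 30 + 31 + 31 + 30 + 31 + 30 = 334.
Plus 20 days into December → day 354.

354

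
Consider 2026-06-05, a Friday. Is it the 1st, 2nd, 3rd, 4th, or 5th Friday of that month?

1st

Day 5 falls in week ⌈5/7⌉ of the month.
Days 1–7 hold the 1st Friday, 8–14 the 2nd, 15–21 the 3rd, 22–28 the 4th, 29–31 the 5th.
5 is in the range for the 1st.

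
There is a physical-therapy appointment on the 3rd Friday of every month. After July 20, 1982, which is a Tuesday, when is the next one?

July 1982 starts on a Thursday; its first Friday is the 2nd, so the 3rd Friday is the 16th — July 16, 1982.
That is not after July 20, 1982, so look at August 1982.
August 1982 starts on a Sunday; its first Friday is the 6th, so the 3rd Friday is the 20th — August 20, 1982.

August 20, 1982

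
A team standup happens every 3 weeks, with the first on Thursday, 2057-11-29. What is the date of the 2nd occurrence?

The 2nd occurrence is 1 interval after the first: 1 × 21 = 21 days after 2057-11-29.
November has 30 days — 1 day to the end of November leaves 20.
20 days into December → 2057-12-20.

2057-12-20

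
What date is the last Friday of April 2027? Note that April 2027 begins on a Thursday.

April 2027 begins on a Thursday, so the first Friday is April 2 (1 day later).
April 2027 has 30 days. Adding weeks: 2, 9, 16, 23, 30 — the last one ≤ 30 is the 30th.

30 April 2027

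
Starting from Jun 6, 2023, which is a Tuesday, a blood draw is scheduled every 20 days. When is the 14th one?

The 14th occurrence is 13 intervals after the first: 13 × 20 = 260 days after Jun 6, 2023.
Jun has 30 days — 24 days to the end of Jun leaves 236.
Jul has 31 days (205 left).
Aug has 31 days (174 left).
Sep has 30 days (144 left).
Oct has 31 days (113 left).
Nov has 30 days (83 left).
Dec has 31 days (52 left).
Jan has 31 days (21 left).
21 days into Feb → Feb 21, 2024.

Feb 21, 2024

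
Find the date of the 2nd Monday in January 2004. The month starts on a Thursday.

12 January 2004

January 2004 begins on a Thursday, so the first Monday is January 5 (4 days later).
The 2nd Monday is 1 weeks later: 5 + 7 = 12.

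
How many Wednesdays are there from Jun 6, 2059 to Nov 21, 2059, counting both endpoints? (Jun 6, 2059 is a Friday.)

Jun 6, 2059 is a Friday; the first Wednesday on or after it is Jun 11, 2059 (5 days later).
From Jun 11, 2059 to Nov 21, 2059: 19 + 31 + 31 + 30 + 31 + 21 = 163 days (rest of Jun, Jul, Aug, Sep, Oct, Nov).
163 ÷ 7 = 23 full weeks with remainder 2, so 23 more Wednesdays after the first → 24.

24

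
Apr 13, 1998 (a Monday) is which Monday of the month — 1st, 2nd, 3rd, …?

2nd

Day 13 falls in week ⌈13/7⌉ of the month.
Days 1–7 hold the 1st Monday, 8–14 the 2nd, 15–21 the 3rd, 22–28 the 4th, 29–31 the 5th.
13 is in the range for the 2nd.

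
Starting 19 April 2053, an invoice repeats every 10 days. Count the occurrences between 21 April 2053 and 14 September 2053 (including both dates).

Occurrences land 10·i days after 19 April 2053 for i = 0, 1, 2, …
21 April 2053 is 2 days after the start; 2 ÷ 10 = 0 remainder 2; since the remainder is 2, round up to i = 1. First occurrence in the window: #2 on 29 April 2053 (1×10 = 10 days in).
14 September 2053 is 148 days after the start; 148 ÷ 10 = 14 remainder 8. Last occurrence in the window: #15 on 6 September 2053.
Occurrences #2 through #15: 14 in total.

14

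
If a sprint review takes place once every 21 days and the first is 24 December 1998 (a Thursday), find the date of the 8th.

20 May 1999

The 8th occurrence is 7 intervals after the first: 7 × 21 = 147 days after 24 December 1998.
December has 31 days — 7 days to the end of December leaves 140.
January has 31 days (109 left).
February has 28 days (81 left).
March has 31 days (50 left).
April has 30 days (20 left).
20 days into May → 20 May 1999.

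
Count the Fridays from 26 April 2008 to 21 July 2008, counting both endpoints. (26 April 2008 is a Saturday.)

12

26 April 2008 is a Saturday; the first Friday on or after it is 2 May 2008 (6 days later).
From 2 May 2008 to 21 July 2008: 29 + 30 + 21 = 80 days (rest of May, June, July).
80 ÷ 7 = 11 full weeks with remainder 3, so 11 more Fridays after the first → 12.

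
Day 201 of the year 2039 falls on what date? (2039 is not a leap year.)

20 July 2039

January has 31 days (201 − 31 = 170 remain).
February has 28 days (170 − 28 = 142 remain).
March has 31 days (142 − 31 = 111 remain).
April has 30 days (111 − 30 = 81 remain).
May has 31 days (81 − 31 = 50 remain).
June has 30 days (50 − 30 = 20 remain).
20 into July → July 20.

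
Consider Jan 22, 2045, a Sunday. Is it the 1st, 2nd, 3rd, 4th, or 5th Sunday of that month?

4th

Day 22 falls in week ⌈22/7⌉ of the month.
Days 1–7 hold the 1st Sunday, 8–14 the 2nd, 15–21 the 3rd, 22–28 the 4th, 29–31 the 5th.
22 is in the range for the 4th.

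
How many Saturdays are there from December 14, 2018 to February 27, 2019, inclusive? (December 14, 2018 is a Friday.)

11

December 14, 2018 is a Friday; the first Saturday on or after it is December 15, 2018 (1 day later).
From December 15, 2018 to February 27, 2019: 16 + 31 + 27 = 74 days (rest of December, January, February).
74 ÷ 7 = 10 full weeks with remainder 4, so 10 more Saturdays after the first → 11.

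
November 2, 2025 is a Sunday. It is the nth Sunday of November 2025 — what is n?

1st

Day 2 falls in week ⌈2/7⌉ of the month.
Days 1–7 hold the 1st Sunday, 8–14 the 2nd, 15–21 the 3rd, 22–28 the 4th, 29–31 the 5th.
2 is in the range for the 1st.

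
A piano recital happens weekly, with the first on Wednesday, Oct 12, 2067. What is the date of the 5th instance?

The 5th occurrence is 4 intervals after the first: 4 × 7 = 28 days after Oct 12, 2067.
Oct has 31 days — 19 days to the end of Oct leaves 9.
9 days into Nov → Nov 9, 2067.

Nov 9, 2067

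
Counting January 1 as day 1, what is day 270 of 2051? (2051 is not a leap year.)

January has 31 days (270 − 31 = 239 remain).
February has 28 days (239 − 28 = 211 remain).
March has 31 days (211 − 31 = 180 remain).
April has 30 days (180 − 30 = 150 remain).
May has 31 days (150 − 31 = 119 remain).
June has 30 days (119 − 30 = 89 remain).
July has 31 days (89 − 31 = 58 remain).
August has 31 days (58 − 31 = 27 remain).
27 into September → September 27.

27 September 2051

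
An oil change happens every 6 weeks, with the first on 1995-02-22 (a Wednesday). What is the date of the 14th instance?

The 14th occurrence is 13 intervals after the first: 13 × 42 = 546 days after 1995-02-22.
February has 28 days — 6 days to the end of February leaves 540.
From end of February to end of 1995 is 306 days (234 left).
January has 31 days (203 left).
February has 29 days (174 left).
March has 31 days (143 left).
April has 30 days (113 left).
May has 31 days (82 left).
June has 30 days (52 left).
July has 31 days (21 left).
21 days into August → 1996-08-21.

1996-08-21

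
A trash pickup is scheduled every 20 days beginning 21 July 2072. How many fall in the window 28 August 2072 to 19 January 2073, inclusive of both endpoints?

Occurrences land 20·i days after 21 July 2072 for i = 0, 1, 2, …
28 August 2072 is 38 days after the start; 38 ÷ 20 = 1 remainder 18; since the remainder is 18, round up to i = 2. First occurrence in the window: #3 on 30 August 2072 (2×20 = 40 days in).
19 January 2073 is 182 days after the start; 182 ÷ 20 = 9 remainder 2. Last occurrence in the window: #10 on 17 January 2073.
Occurrences #3 through #10: 8 in total.

8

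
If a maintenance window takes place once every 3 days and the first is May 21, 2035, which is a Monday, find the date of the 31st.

The 31st occurrence is 30 intervals after the first: 30 × 3 = 90 days after May 21, 2035.
May has 31 days — 10 days to the end of May leaves 80.
Jun has 30 days (50 left).
Jul has 31 days (19 left).
19 days into Aug → Aug 19, 2035.

Aug 19, 2035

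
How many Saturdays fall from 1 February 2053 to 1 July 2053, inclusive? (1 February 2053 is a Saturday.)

1 February 2053 is a Saturday; the first Saturday on or after it is 1 February 2053.
From 1 February 2053 to 1 July 2053: 27 + 31 + 30 + 31 + 30 + 1 = 150 days (rest of February, March, April, May, June, July).
150 ÷ 7 = 21 full weeks with remainder 3, so 21 more Saturdays after the first → 22.

22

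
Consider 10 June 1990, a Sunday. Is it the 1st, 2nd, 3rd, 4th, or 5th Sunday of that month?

Day 10 falls in week ⌈10/7⌉ of the month.
Days 1–7 hold the 1st Sunday, 8–14 the 2nd, 15–21 the 3rd, 22–28 the 4th, 29–31 the 5th.
10 is in the range for the 2nd.

2nd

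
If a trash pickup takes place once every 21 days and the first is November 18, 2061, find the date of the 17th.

The 17th occurrence is 16 intervals after the first: 16 × 21 = 336 days after November 18, 2061.
November has 30 days — 12 days to the end of November leaves 324.
December has 31 days (293 left).
January has 31 days (262 left).
February has 28 days (234 left).
March has 31 days (203 left).
April has 30 days (173 left).
May has 31 days (142 left).
June has 30 days (112 left).
July has 31 days (81 left).
August has 31 days (50 left).
September has 30 days (20 left).
20 days into October → October 20, 2062.

October 20, 2062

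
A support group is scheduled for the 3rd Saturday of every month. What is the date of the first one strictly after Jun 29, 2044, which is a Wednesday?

Jul 16, 2044

Jun 2044 starts on a Wednesday; its first Saturday is the 4th, so the 3rd Saturday is the 18th — Jun 18, 2044.
That is not after Jun 29, 2044, so look at Jul 2044.
Jul 2044 starts on a Friday; its first Saturday is the 2nd, so the 3rd Saturday is the 16th — Jul 16, 2044.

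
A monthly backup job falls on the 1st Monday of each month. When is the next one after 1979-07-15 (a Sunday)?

1979-08-06

July 1979 starts on a Sunday, so its 1st Monday is 1979-07-02 (1 day in).
That is not after 1979-07-15, so look at August 1979.
August 1979 starts on a Wednesday, so its 1st Monday is 1979-08-06 (5 days in).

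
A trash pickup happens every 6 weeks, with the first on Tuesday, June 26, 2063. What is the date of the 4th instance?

October 30, 2063

The 4th occurrence is 3 intervals after the first: 3 × 42 = 126 days after June 26, 2063.
June has 30 days — 4 days to the end of June leaves 122.
July has 31 days (91 left).
August has 31 days (60 left).
September has 30 days (30 left).
30 days into October → October 30, 2063.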